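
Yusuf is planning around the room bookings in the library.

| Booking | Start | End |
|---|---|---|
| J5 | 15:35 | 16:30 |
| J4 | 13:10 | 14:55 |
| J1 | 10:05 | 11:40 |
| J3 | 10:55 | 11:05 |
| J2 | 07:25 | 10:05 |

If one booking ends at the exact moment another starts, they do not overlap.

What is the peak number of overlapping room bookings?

2

Walk through starts and ends in time order (an end at T is processed before a start at T):
07:25 start J2 → 1
10:05 end J2 → 0
10:05 start J1 → 1
10:55 start J3 → 2
11:05 end J3 → 1
11:40 end J1 → 0
13:10 start J4 → 1
14:55 end J4 → 0
15:35 start J5 → 1
16:30 end J5 → 0
Peak is 2, at 10:55 (J1, J3).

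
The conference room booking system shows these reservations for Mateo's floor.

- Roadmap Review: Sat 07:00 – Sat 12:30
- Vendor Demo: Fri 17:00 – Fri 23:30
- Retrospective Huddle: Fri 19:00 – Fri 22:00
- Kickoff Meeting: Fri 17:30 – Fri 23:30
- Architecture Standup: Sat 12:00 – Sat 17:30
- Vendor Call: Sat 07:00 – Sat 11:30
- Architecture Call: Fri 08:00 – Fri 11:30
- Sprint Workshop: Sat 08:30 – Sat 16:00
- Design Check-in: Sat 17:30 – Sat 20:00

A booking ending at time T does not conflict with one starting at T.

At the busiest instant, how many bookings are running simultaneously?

Sort all start/end points and keep a running count:
Fri 08:00 start Architecture Call → 1
Fri 11:30 end Architecture Call → 0
Fri 17:00 start Vendor Demo → 1
Fri 17:30 start Kickoff Meeting → 2
Fri 19:00 start Retrospective Huddle → 3
Fri 22:00 end Retrospective Huddle → 2
Fri 23:30 end Kickoff Meeting → 1
Fri 23:30 end Vendor Demo → 0
Sat 07:00 start Roadmap Review → 1
Sat 07:00 start Vendor Call → 2
Sat 08:30 start Sprint Workshop → 3
Sat 11:30 end Vendor Call → 2
Sat 12:00 start Architecture Standup → 3
Sat 12:30 end Roadmap Review → 2
Sat 16:00 end Sprint Workshop → 1
Sat 17:30 end Architecture Standup → 0
Sat 17:30 start Design Check-in → 1
Sat 20:00 end Design Check-in → 0
Peak is 3, at Fri 19:00 (Kickoff Meeting, Retrospective Huddle, Vendor Demo).

3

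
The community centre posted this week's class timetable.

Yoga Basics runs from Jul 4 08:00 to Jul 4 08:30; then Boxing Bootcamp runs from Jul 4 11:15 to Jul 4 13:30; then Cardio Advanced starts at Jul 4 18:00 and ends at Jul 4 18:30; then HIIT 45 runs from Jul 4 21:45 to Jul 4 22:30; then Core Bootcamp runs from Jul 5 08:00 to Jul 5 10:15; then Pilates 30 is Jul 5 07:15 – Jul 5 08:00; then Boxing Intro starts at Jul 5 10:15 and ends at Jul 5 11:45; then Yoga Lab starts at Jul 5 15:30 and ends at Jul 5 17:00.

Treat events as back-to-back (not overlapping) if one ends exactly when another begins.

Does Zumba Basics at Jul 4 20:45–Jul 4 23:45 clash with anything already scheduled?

Yoga Basics: ends Jul 4 08:30 at or before Zumba Basics starts Jul 4 20:45 → clear.
Boxing Bootcamp: ends Jul 4 13:30 at or before Zumba Basics starts Jul 4 20:45 → clear.
Cardio Advanced: ends Jul 4 18:30 at or before Zumba Basics starts Jul 4 20:45 → clear.
HIIT 45: starts Jul 4 21:45 before Zumba Basics ends Jul 4 23:45, and ends Jul 4 22:30 after Zumba Basics starts Jul 4 20:45 → overlap.
Pilates 30: starts Jul 5 07:15 at or after Zumba Basics ends Jul 4 23:45 → clear.
Core Bootcamp: starts Jul 5 08:00 at or after Zumba Basics ends Jul 4 23:45 → clear.
Boxing Intro: starts Jul 5 10:15 at or after Zumba Basics ends Jul 4 23:45 → clear.
Yoga Lab: starts Jul 5 15:30 at or after Zumba Basics ends Jul 4 23:45 → clear.
Zumba Basics overlaps HIIT 45.

Yes — it overlaps HIIT 45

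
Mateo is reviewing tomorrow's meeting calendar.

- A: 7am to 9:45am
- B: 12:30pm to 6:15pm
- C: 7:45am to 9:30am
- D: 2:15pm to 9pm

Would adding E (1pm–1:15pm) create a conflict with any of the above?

Yes — it overlaps B

A: ends 9:45am at or before E starts 1pm → clear.
C: ends 9:30am at or before E starts 1pm → clear.
B: starts 12:30pm before E ends 1:15pm, and ends 6:15pm after E starts 1pm → overlap.
D: starts 2:15pm at or after E ends 1:15pm → clear.
E overlaps B.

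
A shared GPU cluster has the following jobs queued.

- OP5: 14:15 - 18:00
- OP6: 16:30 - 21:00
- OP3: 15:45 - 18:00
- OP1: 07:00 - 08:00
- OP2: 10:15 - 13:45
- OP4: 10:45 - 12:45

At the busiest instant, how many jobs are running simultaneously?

3

Walk through starts and ends in time order (an end at T is processed before a start at T):
07:00 start OP1 → 1
08:00 end OP1 → 0
10:15 start OP2 → 1
10:45 start OP4 → 2
12:45 end OP4 → 1
13:45 end OP2 → 0
14:15 start OP5 → 1
15:45 start OP3 → 2
16:30 start OP6 → 3
18:00 end OP3 → 2
18:00 end OP5 → 1
21:00 end OP6 → 0
Peak is 3, at 16:30 (OP3, OP5, OP6).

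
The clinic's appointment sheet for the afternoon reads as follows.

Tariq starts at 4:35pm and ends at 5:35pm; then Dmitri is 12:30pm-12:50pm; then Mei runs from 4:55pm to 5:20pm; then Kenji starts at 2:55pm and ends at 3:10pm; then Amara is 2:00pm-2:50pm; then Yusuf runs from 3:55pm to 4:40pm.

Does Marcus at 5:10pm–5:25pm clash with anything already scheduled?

Dmitri: ends 12:50pm at or before Marcus starts 5:10pm → clear.
Amara: ends 2:50pm at or before Marcus starts 5:10pm → clear.
Kenji: ends 3:10pm at or before Marcus starts 5:10pm → clear.
Yusuf: ends 4:40pm at or before Marcus starts 5:10pm → clear.
Tariq: starts 4:35pm before Marcus ends 5:25pm, and ends 5:35pm after Marcus starts 5:10pm → overlap.
Mei: starts 4:55pm before Marcus ends 5:25pm, and ends 5:20pm after Marcus starts 5:10pm → overlap.
Marcus overlaps Tariq, Mei.

Yes — it overlaps Mei, Tariq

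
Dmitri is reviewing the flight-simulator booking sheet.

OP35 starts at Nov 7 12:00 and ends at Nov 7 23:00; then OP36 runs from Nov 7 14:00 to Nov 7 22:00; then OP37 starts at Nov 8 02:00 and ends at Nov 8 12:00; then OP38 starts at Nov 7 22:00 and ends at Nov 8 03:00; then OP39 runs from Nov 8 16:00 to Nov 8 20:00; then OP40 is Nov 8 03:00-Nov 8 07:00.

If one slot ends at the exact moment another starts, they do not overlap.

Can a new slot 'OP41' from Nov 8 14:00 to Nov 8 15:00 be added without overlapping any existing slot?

OP35: ends Nov 7 23:00 at or before OP41 starts Nov 8 14:00 → clear.
OP36: ends Nov 7 22:00 at or before OP41 starts Nov 8 14:00 → clear.
OP38: ends Nov 8 03:00 at or before OP41 starts Nov 8 14:00 → clear.
OP37: ends Nov 8 12:00 at or before OP41 starts Nov 8 14:00 → clear.
OP40: ends Nov 8 07:00 at or before OP41 starts Nov 8 14:00 → clear.
OP39: starts Nov 8 16:00 at or after OP41 ends Nov 8 15:00 → clear.

Yes — the slot is free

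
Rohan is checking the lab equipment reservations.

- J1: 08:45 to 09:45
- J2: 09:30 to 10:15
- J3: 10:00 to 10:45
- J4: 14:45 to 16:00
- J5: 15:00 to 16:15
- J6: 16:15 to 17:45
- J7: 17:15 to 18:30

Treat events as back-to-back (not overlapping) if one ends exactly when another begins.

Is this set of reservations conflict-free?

Two intervals overlap when each starts before the other ends.
Sorted by start: J1, J2, J3, J4, J5, J6, J7.
J2 starts before J1 ends → J1 and J2 overlap.
That's a conflict, so the schedule is not conflict-free.

No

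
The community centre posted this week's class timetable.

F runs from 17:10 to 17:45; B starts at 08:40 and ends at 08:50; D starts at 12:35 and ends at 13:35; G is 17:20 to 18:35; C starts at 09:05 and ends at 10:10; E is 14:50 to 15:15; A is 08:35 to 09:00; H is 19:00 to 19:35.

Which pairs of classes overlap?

Sorted by start: A, B, C, D, E, F, G, H.
B starts before A ends → A and B overlap.
C starts after A ends, so A has no further overlaps.
C starts after B ends, so B has no further overlaps.
D starts after C ends, so C has no further overlaps.
E starts after D ends, so D has no further overlaps.
F starts after E ends, so E has no further overlaps.
G starts before F ends → F and G overlap.
H starts after F ends.
H starts after G ends.

A & B, F & G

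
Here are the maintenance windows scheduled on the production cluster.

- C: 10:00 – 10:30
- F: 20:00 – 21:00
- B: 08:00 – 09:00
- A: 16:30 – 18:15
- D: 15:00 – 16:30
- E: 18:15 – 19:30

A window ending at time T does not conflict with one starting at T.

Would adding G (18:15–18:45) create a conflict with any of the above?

B: ends 09:00 at or before G starts 18:15 → clear.
C: ends 10:30 at or before G starts 18:15 → clear.
D: ends 16:30 at or before G starts 18:15 → clear.
A: ends 18:15 at or before G starts 18:15 → clear.
E: starts 18:15 before G ends 18:45, and ends 19:30 after G starts 18:15 → overlap.
F: starts 20:00 at or after G ends 18:45 → clear.
G overlaps E.

Yes — it overlaps E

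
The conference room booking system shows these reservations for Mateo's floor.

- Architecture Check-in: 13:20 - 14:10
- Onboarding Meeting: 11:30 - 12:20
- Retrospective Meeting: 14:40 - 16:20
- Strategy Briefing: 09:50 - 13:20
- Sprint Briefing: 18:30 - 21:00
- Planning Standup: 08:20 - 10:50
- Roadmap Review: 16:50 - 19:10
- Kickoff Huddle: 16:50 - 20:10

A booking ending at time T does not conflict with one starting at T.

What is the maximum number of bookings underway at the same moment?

3

Walk through starts and ends in time order (an end at T is processed before a start at T):
08:20 start Planning Standup → 1
09:50 start Strategy Briefing → 2
10:50 end Planning Standup → 1
11:30 start Onboarding Meeting → 2
12:20 end Onboarding Meeting → 1
13:20 end Strategy Briefing → 0
13:20 start Architecture Check-in → 1
14:10 end Architecture Check-in → 0
14:40 start Retrospective Meeting → 1
16:20 end Retrospective Meeting → 0
16:50 start Kickoff Huddle → 1
16:50 start Roadmap Review → 2
18:30 start Sprint Briefing → 3
19:10 end Roadmap Review → 2
20:10 end Kickoff Huddle → 1
21:00 end Sprint Briefing → 0
Peak is 3, at 18:30 (Kickoff Huddle, Roadmap Review, Sprint Briefing).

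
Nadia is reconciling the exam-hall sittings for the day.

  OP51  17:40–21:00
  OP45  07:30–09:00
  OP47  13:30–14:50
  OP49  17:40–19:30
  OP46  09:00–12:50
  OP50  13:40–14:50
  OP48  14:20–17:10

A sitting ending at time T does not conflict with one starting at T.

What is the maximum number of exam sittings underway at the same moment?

Walk through starts and ends in time order (an end at T is processed before a start at T):
07:30 start OP45 → 1
09:00 end OP45 → 0
09:00 start OP46 → 1
12:50 end OP46 → 0
13:30 start OP47 → 1
13:40 start OP50 → 2
14:20 start OP48 → 3
14:50 end OP47 → 2
14:50 end OP50 → 1
17:10 end OP48 → 0
17:40 start OP49 → 1
17:40 start OP51 → 2
19:30 end OP49 → 1
21:00 end OP51 → 0
Peak is 3, at 14:20 (OP47, OP48, OP50).

3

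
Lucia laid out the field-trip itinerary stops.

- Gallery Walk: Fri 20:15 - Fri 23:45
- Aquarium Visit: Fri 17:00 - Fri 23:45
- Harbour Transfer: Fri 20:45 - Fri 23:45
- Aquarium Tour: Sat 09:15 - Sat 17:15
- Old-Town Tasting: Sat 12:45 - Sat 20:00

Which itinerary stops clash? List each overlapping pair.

Sorted by start: Aquarium Visit, Gallery Walk, Harbour Transfer, Aquarium Tour, Old-Town Tasting.
Gallery Walk starts before Aquarium Visit ends → Aquarium Visit and Gallery Walk overlap.
Harbour Transfer starts before Aquarium Visit ends → Aquarium Visit and Harbour Transfer overlap.
Aquarium Tour starts after Aquarium Visit ends; Aquarium Visit is clear from here.
Harbour Transfer starts before Gallery Walk ends → Gallery Walk and Harbour Transfer overlap.
Aquarium Tour starts after Gallery Walk ends; Gallery Walk is clear from here.
Aquarium Tour starts after Harbour Transfer ends; Harbour Transfer is clear from here.
Old-Town Tasting starts before Aquarium Tour ends → Aquarium Tour and Old-Town Tasting overlap.

Aquarium Tour & Old-Town Tasting, Aquarium Visit & Gallery Walk, Aquarium Visit & Harbour Transfer, Gallery Walk & Harbour Transfer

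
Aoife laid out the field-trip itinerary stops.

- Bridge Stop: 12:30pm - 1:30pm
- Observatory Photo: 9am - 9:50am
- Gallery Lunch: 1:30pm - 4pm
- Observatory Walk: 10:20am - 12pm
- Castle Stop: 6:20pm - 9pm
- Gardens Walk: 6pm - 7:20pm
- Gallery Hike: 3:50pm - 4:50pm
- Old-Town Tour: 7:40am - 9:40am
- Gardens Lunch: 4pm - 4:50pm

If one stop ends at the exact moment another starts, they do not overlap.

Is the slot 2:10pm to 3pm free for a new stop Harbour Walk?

Old-Town Tour: ends 9:40am at or before Harbour Walk starts 2:10pm → clear.
Observatory Photo: ends 9:50am at or before Harbour Walk starts 2:10pm → clear.
Observatory Walk: ends 12pm at or before Harbour Walk starts 2:10pm → clear.
Bridge Stop: ends 1:30pm at or before Harbour Walk starts 2:10pm → clear.
Gallery Lunch: starts 1:30pm before Harbour Walk ends 3pm, and ends 4pm after Harbour Walk starts 2:10pm → overlap.
Gallery Hike: starts 3:50pm at or after Harbour Walk ends 3pm → clear.
Gardens Lunch: starts 4pm at or after Harbour Walk ends 3pm → clear.
Gardens Walk: starts 6pm at or after Harbour Walk ends 3pm → clear.
Castle Stop: starts 6:20pm at or after Harbour Walk ends 3pm → clear.
Harbour Walk overlaps Gallery Lunch.

No — it overlaps Gallery Lunch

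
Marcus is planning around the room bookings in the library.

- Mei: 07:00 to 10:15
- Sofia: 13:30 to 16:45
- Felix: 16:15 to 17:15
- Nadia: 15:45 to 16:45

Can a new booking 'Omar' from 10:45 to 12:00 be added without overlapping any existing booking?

Mei: ends 10:15 at or before Omar starts 10:45 → clear.
Sofia: starts 13:30 at or after Omar ends 12:00 → clear.
Nadia: starts 15:45 at or after Omar ends 12:00 → clear.
Felix: starts 16:15 at or after Omar ends 12:00 → clear.

Yes — the slot is free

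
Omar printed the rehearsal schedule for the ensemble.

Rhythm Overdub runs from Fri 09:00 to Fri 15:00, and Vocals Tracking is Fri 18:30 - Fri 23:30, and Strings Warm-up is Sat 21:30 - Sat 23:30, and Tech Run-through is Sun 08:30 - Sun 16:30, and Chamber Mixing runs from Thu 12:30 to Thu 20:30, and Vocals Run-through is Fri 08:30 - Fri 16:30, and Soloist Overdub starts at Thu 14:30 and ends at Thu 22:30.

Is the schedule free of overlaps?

No

Sorted by start: Chamber Mixing, Soloist Overdub, Vocals Run-through, Rhythm Overdub, Vocals Tracking, Strings Warm-up, Tech Run-through.
Soloist Overdub starts before Chamber Mixing ends → Chamber Mixing and Soloist Overdub overlap.
That's a conflict, so the schedule is not conflict-free.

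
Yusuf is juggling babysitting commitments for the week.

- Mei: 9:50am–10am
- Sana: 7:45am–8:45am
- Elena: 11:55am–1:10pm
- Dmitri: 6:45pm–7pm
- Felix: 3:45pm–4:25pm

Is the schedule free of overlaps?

Yes

Sorted by start: Sana, Mei, Elena, Felix, Dmitri.
Mei starts after Sana ends — done with Sana.
Elena starts after Mei ends — done with Mei.
Felix starts after Elena ends — done with Elena.
Dmitri starts after Felix ends.
Every pair is clear; the schedule has no overlaps.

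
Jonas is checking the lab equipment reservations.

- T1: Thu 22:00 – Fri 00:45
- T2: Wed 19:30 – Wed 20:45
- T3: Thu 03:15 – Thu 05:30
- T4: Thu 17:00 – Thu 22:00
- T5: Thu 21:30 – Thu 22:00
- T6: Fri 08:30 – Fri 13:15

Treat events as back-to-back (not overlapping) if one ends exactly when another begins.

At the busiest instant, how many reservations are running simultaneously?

2

Sort all start/end points and keep a running count:
Wed 19:30 start T2 → 1
Wed 20:45 end T2 → 0
Thu 03:15 start T3 → 1
Thu 05:30 end T3 → 0
Thu 17:00 start T4 → 1
Thu 21:30 start T5 → 2
Thu 22:00 end T4 → 1
Thu 22:00 end T5 → 0
Thu 22:00 start T1 → 1
Fri 00:45 end T1 → 0
Fri 08:30 start T6 → 1
Fri 13:15 end T6 → 0
Peak is 2, at Thu 21:30 (T4, T5).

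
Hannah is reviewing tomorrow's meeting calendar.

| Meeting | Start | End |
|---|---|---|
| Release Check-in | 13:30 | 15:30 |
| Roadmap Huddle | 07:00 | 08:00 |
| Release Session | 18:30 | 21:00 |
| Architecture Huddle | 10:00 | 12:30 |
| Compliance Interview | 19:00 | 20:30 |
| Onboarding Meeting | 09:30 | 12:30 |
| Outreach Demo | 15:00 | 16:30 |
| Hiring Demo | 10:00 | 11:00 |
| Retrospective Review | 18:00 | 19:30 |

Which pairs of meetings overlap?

Two intervals overlap when each starts before the other ends.
Sorted by start: Roadmap Huddle, Onboarding Meeting, Hiring Demo, Architecture Huddle, Release Check-in, Outreach Demo, Retrospective Review, Release Session, Compliance Interview.
Onboarding Meeting starts after Roadmap Huddle ends; Roadmap Huddle is clear from here.
Hiring Demo starts before Onboarding Meeting ends → Onboarding Meeting and Hiring Demo overlap.
Architecture Huddle starts before Onboarding Meeting ends → Onboarding Meeting and Architecture Huddle overlap.
Release Check-in starts after Onboarding Meeting ends; Onboarding Meeting is clear from here.
Architecture Huddle starts before Hiring Demo ends → Hiring Demo and Architecture Huddle overlap.
Release Check-in starts after Hiring Demo ends; Hiring Demo is clear from here.
Release Check-in starts after Architecture Huddle ends; Architecture Huddle is clear from here.
Outreach Demo starts before Release Check-in ends → Release Check-in and Outreach Demo overlap.
Retrospective Review starts after Release Check-in ends; Release Check-in is clear from here.
Retrospective Review starts after Outreach Demo ends; Outreach Demo is clear from here.
Release Session starts before Retrospective Review ends → Retrospective Review and Release Session overlap.
Compliance Interview starts before Retrospective Review ends → Retrospective Review and Compliance Interview overlap.
Compliance Interview starts before Release Session ends → Release Session and Compliance Interview overlap.

Architecture Huddle & Hiring Demo, Architecture Huddle & Onboarding Meeting, Compliance Interview & Release Session, Compliance Interview & Retrospective Review, Hiring Demo & Onboarding Meeting, Outreach Demo & Release Check-in, Release Session & Retrospective Review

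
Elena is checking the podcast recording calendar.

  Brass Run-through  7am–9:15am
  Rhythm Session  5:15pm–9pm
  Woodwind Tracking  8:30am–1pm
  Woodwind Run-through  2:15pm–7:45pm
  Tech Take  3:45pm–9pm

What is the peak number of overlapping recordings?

3

Sweep the timeline, counting +1 at each start and −1 at each end (ends before starts at a tie):
7am start Brass Run-through → 1
8:30am start Woodwind Tracking → 2
9:15am end Brass Run-through → 1
1pm end Woodwind Tracking → 0
2:15pm start Woodwind Run-through → 1
3:45pm start Tech Take → 2
5:15pm start Rhythm Session → 3
7:45pm end Woodwind Run-through → 2
9pm end Rhythm Session → 1
9pm end Tech Take → 0
Peak is 3, at 5:15pm (Rhythm Session, Tech Take, Woodwind Run-through).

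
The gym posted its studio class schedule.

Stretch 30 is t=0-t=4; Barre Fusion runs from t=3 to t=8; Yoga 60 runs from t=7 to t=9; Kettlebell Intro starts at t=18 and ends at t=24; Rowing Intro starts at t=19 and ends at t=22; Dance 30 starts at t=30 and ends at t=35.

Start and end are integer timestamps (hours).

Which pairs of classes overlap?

Sorted by start: Stretch 30, Barre Fusion, Yoga 60, Kettlebell Intro, Rowing Intro, Dance 30.
Barre Fusion starts before Stretch 30 ends → Stretch 30 and Barre Fusion overlap.
Yoga 60 starts after Stretch 30 ends, so Stretch 30 has no further overlaps.
Yoga 60 starts before Barre Fusion ends → Barre Fusion and Yoga 60 overlap.
Kettlebell Intro starts after Barre Fusion ends, so Barre Fusion has no further overlaps.
Kettlebell Intro starts after Yoga 60 ends, so Yoga 60 has no further overlaps.
Rowing Intro starts before Kettlebell Intro ends → Kettlebell Intro and Rowing Intro overlap.
Dance 30 starts after Kettlebell Intro ends.
Dance 30 starts after Rowing Intro ends.

Barre Fusion & Stretch 30, Barre Fusion & Yoga 60, Kettlebell Intro & Rowing Intro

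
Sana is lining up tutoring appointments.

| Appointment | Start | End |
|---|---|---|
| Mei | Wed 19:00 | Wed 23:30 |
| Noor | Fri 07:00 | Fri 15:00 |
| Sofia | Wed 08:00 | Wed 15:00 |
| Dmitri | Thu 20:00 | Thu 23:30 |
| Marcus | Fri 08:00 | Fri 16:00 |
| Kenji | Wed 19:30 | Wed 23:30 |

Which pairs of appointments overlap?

Check each pair: they overlap iff neither finishes before the other starts.
Sorted by start: Sofia, Mei, Kenji, Dmitri, Noor, Marcus.
Mei starts after Sofia ends — done with Sofia.
Kenji starts before Mei ends → Mei and Kenji overlap.
Dmitri starts after Mei ends — done with Mei.
Dmitri starts after Kenji ends — done with Kenji.
Noor starts after Dmitri ends — done with Dmitri.
Marcus starts before Noor ends → Noor and Marcus overlap.

Kenji & Mei, Marcus & Noor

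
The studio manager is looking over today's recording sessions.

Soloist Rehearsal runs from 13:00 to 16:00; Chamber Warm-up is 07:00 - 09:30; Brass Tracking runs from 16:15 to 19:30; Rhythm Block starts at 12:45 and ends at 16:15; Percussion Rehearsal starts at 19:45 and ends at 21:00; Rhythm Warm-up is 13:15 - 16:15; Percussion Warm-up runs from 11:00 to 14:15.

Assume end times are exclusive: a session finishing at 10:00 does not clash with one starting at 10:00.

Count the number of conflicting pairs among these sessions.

6

Sorted by start: Chamber Warm-up, Percussion Warm-up, Rhythm Block, Soloist Rehearsal, Rhythm Warm-up, Brass Tracking, Percussion Rehearsal.
Percussion Warm-up starts after Chamber Warm-up ends — done with Chamber Warm-up.
Rhythm Block starts before Percussion Warm-up ends → Percussion Warm-up and Rhythm Block overlap.
Soloist Rehearsal starts before Percussion Warm-up ends → Percussion Warm-up and Soloist Rehearsal overlap.
Rhythm Warm-up starts before Percussion Warm-up ends → Percussion Warm-up and Rhythm Warm-up overlap.
Brass Tracking starts after Percussion Warm-up ends — done with Percussion Warm-up.
Soloist Rehearsal starts before Rhythm Block ends → Rhythm Block and Soloist Rehearsal overlap.
Rhythm Warm-up starts before Rhythm Block ends → Rhythm Block and Rhythm Warm-up overlap.
Brass Tracking starts exactly when Rhythm Block ends (back-to-back, no overlap) — done with Rhythm Block.
Rhythm Warm-up starts before Soloist Rehearsal ends → Soloist Rehearsal and Rhythm Warm-up overlap.
Brass Tracking starts after Soloist Rehearsal ends — done with Soloist Rehearsal.
Brass Tracking starts exactly when Rhythm Warm-up ends (back-to-back, no overlap) — done with Rhythm Warm-up.
Percussion Rehearsal starts after Brass Tracking ends.
Overlapping pairs: Percussion Warm-up & Rhythm Block, Percussion Warm-up & Rhythm Warm-up, Percussion Warm-up & Soloist Rehearsal, Rhythm Block & Rhythm Warm-up, Rhythm Block & Soloist Rehearsal, Rhythm Warm-up & Soloist Rehearsal — 6 in total.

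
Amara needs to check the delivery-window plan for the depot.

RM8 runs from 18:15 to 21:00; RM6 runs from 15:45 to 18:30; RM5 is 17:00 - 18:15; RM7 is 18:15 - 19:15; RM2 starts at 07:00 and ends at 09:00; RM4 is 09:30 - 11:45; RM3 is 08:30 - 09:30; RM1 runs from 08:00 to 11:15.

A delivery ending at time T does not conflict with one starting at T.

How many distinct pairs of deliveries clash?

8

Sorted by start: RM2, RM1, RM3, RM4, RM6, RM5, RM7, RM8.
RM1 starts before RM2 ends → RM2 and RM1 overlap.
RM3 starts before RM2 ends → RM2 and RM3 overlap.
RM4 starts after RM2 ends, so RM2 has no further overlaps.
RM3 starts before RM1 ends → RM1 and RM3 overlap.
RM4 starts before RM1 ends → RM1 and RM4 overlap.
RM6 starts after RM1 ends, so RM1 has no further overlaps.
RM4 starts exactly when RM3 ends (back-to-back, no overlap), so RM3 has no further overlaps.
RM6 starts after RM4 ends, so RM4 has no further overlaps.
RM5 starts before RM6 ends → RM6 and RM5 overlap.
RM7 starts before RM6 ends → RM6 and RM7 overlap.
RM8 starts before RM6 ends → RM6 and RM8 overlap.
RM7 starts exactly when RM5 ends (back-to-back, no overlap), so RM5 has no further overlaps.
RM8 starts before RM7 ends → RM7 and RM8 overlap.
Overlapping pairs: RM1 & RM2, RM1 & RM3, RM1 & RM4, RM2 & RM3, RM5 & RM6, RM6 & RM7, RM6 & RM8, RM7 & RM8 — 8 in total.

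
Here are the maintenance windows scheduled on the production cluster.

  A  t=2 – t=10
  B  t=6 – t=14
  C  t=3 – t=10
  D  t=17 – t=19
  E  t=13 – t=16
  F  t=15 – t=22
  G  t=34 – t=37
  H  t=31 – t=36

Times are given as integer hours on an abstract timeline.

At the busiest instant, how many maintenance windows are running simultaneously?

3

Sort all start/end points and keep a running count:
t=2 start A → 1
t=3 start C → 2
t=6 start B → 3
t=10 end A → 2
t=10 end C → 1
t=13 start E → 2
t=14 end B → 1
t=15 start F → 2
t=16 end E → 1
t=17 start D → 2
t=19 end D → 1
t=22 end F → 0
t=31 start H → 1
t=34 start G → 2
t=36 end H → 1
t=37 end G → 0
Peak is 3, at t=6 (A, B, C).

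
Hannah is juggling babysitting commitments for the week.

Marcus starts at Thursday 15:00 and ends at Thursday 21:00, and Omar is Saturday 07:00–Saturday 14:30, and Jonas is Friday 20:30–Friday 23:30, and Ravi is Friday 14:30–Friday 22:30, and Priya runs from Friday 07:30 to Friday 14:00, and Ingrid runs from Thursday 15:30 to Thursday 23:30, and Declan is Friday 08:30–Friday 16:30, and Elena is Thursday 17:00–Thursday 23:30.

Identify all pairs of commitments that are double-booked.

Sorted by start: Marcus, Ingrid, Elena, Priya, Declan, Ravi, Jonas, Omar.
Ingrid starts before Marcus ends → Marcus and Ingrid overlap.
Elena starts before Marcus ends → Marcus and Elena overlap.
Priya starts after Marcus ends — done with Marcus.
Elena starts before Ingrid ends → Ingrid and Elena overlap.
Priya starts after Ingrid ends — done with Ingrid.
Priya starts after Elena ends — done with Elena.
Declan starts before Priya ends → Priya and Declan overlap.
Ravi starts after Priya ends — done with Priya.
Ravi starts before Declan ends → Declan and Ravi overlap.
Jonas starts after Declan ends — done with Declan.
Jonas starts before Ravi ends → Ravi and Jonas overlap.
Omar starts after Ravi ends.
Omar starts after Jonas ends.

Declan & Priya, Declan & Ravi, Elena & Ingrid, Elena & Marcus, Ingrid & Marcus, Jonas & Ravi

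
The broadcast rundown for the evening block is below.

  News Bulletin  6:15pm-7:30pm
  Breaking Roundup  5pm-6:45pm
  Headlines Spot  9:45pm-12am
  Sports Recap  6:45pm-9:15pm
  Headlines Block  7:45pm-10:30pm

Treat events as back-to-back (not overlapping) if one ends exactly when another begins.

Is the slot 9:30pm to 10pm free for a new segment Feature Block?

No — it overlaps Headlines Block, Headlines Spot

Breaking Roundup: ends 6:45pm at or before Feature Block starts 9:30pm → clear.
News Bulletin: ends 7:30pm at or before Feature Block starts 9:30pm → clear.
Sports Recap: ends 9:15pm at or before Feature Block starts 9:30pm → clear.
Headlines Block: starts 7:45pm before Feature Block ends 10pm, and ends 10:30pm after Feature Block starts 9:30pm → overlap.
Headlines Spot: starts 9:45pm before Feature Block ends 10pm, and ends 12am after Feature Block starts 9:30pm → overlap.
Feature Block overlaps Headlines Spot, Headlines Block.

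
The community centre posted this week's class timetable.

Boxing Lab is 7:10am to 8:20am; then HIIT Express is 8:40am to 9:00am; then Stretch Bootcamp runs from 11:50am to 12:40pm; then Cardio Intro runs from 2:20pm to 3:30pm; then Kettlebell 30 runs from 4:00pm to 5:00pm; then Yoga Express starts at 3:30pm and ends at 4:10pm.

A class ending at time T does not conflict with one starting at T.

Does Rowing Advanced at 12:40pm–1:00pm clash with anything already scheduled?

Boxing Lab: ends 8:20am at or before Rowing Advanced starts 12:40pm → clear.
HIIT Express: ends 9:00am at or before Rowing Advanced starts 12:40pm → clear.
Stretch Bootcamp: ends 12:40pm at or before Rowing Advanced starts 12:40pm → clear.
Cardio Intro: starts 2:20pm at or after Rowing Advanced ends 1:00pm → clear.
Yoga Express: starts 3:30pm at or after Rowing Advanced ends 1:00pm → clear.
Kettlebell 30: starts 4:00pm at or after Rowing Advanced ends 1:00pm → clear.

No — it doesn't clash with anything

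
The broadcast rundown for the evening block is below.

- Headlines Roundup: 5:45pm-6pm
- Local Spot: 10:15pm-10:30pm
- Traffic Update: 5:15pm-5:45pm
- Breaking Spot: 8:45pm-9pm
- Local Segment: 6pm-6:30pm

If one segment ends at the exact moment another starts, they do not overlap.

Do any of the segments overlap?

Sorted by start: Traffic Update, Headlines Roundup, Local Segment, Breaking Spot, Local Spot.
Headlines Roundup starts exactly when Traffic Update ends (back-to-back, no overlap), so nothing later overlaps Traffic Update either.
Local Segment starts exactly when Headlines Roundup ends (back-to-back, no overlap), so nothing later overlaps Headlines Roundup either.
Breaking Spot starts after Local Segment ends, so nothing later overlaps Local Segment either.
Local Spot starts after Breaking Spot ends.
Every pair is clear; the schedule has no overlaps.

No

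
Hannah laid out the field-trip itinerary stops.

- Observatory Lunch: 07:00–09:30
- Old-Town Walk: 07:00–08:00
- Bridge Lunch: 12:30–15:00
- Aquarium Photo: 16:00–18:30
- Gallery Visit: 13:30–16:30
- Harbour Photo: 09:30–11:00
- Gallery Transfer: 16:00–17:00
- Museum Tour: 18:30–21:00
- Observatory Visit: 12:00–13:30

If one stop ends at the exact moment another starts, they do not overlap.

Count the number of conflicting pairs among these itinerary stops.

Two intervals overlap when each starts before the other ends.
Sorted by start: Observatory Lunch, Old-Town Walk, Harbour Photo, Observatory Visit, Bridge Lunch, Gallery Visit, Gallery Transfer, Aquarium Photo, Museum Tour.
Old-Town Walk starts before Observatory Lunch ends → Observatory Lunch and Old-Town Walk overlap.
Harbour Photo starts exactly when Observatory Lunch ends (back-to-back, no overlap); Observatory Lunch is clear from here.
Harbour Photo starts after Old-Town Walk ends; Old-Town Walk is clear from here.
Observatory Visit starts after Harbour Photo ends; Harbour Photo is clear from here.
Bridge Lunch starts before Observatory Visit ends → Observatory Visit and Bridge Lunch overlap.
Gallery Visit starts exactly when Observatory Visit ends (back-to-back, no overlap); Observatory Visit is clear from here.
Gallery Visit starts before Bridge Lunch ends → Bridge Lunch and Gallery Visit overlap.
Gallery Transfer starts after Bridge Lunch ends; Bridge Lunch is clear from here.
Gallery Transfer starts before Gallery Visit ends → Gallery Visit and Gallery Transfer overlap.
Aquarium Photo starts before Gallery Visit ends → Gallery Visit and Aquarium Photo overlap.
Museum Tour starts after Gallery Visit ends.
Aquarium Photo starts before Gallery Transfer ends → Gallery Transfer and Aquarium Photo overlap.
Museum Tour starts after Gallery Transfer ends.
Museum Tour starts exactly when Aquarium Photo ends (back-to-back, no overlap).
Overlapping pairs: Aquarium Photo & Gallery Transfer, Aquarium Photo & Gallery Visit, Bridge Lunch & Gallery Visit, Bridge Lunch & Observatory Visit, Gallery Transfer & Gallery Visit, Observatory Lunch & Old-Town Walk — 6 in total.

6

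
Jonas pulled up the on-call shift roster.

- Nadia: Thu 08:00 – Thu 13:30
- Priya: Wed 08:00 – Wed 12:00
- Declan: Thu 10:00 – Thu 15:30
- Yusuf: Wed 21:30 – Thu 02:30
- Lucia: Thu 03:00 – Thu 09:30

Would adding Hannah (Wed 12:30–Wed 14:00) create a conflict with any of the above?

No — it doesn't clash with anything

Priya: ends Wed 12:00 at or before Hannah starts Wed 12:30 → clear.
Yusuf: starts Wed 21:30 at or after Hannah ends Wed 14:00 → clear.
Lucia: starts Thu 03:00 at or after Hannah ends Wed 14:00 → clear.
Nadia: starts Thu 08:00 at or after Hannah ends Wed 14:00 → clear.
Declan: starts Thu 10:00 at or after Hannah ends Wed 14:00 → clear.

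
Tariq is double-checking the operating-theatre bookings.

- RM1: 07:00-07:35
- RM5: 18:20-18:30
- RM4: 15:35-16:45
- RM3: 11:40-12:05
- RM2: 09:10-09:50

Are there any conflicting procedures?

No

Sorted by start: RM1, RM2, RM3, RM4, RM5.
RM2 starts after RM1 ends, so nothing later overlaps RM1 either.
RM3 starts after RM2 ends, so nothing later overlaps RM2 either.
RM4 starts after RM3 ends, so nothing later overlaps RM3 either.
RM5 starts after RM4 ends.
Every pair is clear; the schedule has no overlaps.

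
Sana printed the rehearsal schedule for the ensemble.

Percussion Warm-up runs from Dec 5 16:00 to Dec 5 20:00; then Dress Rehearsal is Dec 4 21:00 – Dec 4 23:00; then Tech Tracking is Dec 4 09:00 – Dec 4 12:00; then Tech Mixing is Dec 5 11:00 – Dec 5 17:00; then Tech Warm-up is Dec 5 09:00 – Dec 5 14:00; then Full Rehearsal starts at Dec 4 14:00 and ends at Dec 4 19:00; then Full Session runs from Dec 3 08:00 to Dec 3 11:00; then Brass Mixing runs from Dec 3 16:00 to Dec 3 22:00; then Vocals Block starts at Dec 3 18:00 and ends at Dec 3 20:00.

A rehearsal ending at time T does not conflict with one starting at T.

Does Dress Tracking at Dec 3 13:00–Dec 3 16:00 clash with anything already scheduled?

No — it doesn't clash with anything

Full Session: ends Dec 3 11:00 at or before Dress Tracking starts Dec 3 13:00 → clear.
Brass Mixing: starts Dec 3 16:00 at or after Dress Tracking ends Dec 3 16:00 → clear.
Vocals Block: starts Dec 3 18:00 at or after Dress Tracking ends Dec 3 16:00 → clear.
Tech Tracking: starts Dec 4 09:00 at or after Dress Tracking ends Dec 3 16:00 → clear.
Full Rehearsal: starts Dec 4 14:00 at or after Dress Tracking ends Dec 3 16:00 → clear.
Dress Rehearsal: starts Dec 4 21:00 at or after Dress Tracking ends Dec 3 16:00 → clear.
Tech Warm-up: starts Dec 5 09:00 at or after Dress Tracking ends Dec 3 16:00 → clear.
Tech Mixing: starts Dec 5 11:00 at or after Dress Tracking ends Dec 3 16:00 → clear.
Percussion Warm-up: starts Dec 5 16:00 at or after Dress Tracking ends Dec 3 16:00 → clear.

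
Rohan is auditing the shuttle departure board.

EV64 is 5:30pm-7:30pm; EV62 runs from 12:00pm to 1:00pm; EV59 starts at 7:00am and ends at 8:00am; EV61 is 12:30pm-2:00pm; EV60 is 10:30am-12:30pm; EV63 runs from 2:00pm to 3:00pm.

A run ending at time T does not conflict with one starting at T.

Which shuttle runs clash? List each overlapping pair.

EV60 & EV62, EV61 & EV62

Sorted by start: EV59, EV60, EV62, EV61, EV63, EV64.
EV60 starts after EV59 ends — done with EV59.
EV62 starts before EV60 ends → EV60 and EV62 overlap.
EV61 starts exactly when EV60 ends (back-to-back, no overlap) — done with EV60.
EV61 starts before EV62 ends → EV62 and EV61 overlap.
EV63 starts after EV62 ends — done with EV62.
EV63 starts exactly when EV61 ends (back-to-back, no overlap) — done with EV61.
EV64 starts after EV63 ends.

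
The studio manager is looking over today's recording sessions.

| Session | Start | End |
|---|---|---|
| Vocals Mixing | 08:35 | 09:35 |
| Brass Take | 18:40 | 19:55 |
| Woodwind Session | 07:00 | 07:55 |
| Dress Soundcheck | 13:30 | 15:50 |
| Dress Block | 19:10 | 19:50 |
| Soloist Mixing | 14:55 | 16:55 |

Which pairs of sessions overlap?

Brass Take & Dress Block, Dress Soundcheck & Soloist Mixing

Sorted by start: Woodwind Session, Vocals Mixing, Dress Soundcheck, Soloist Mixing, Brass Take, Dress Block.
Vocals Mixing starts after Woodwind Session ends, so Woodwind Session has no further overlaps.
Dress Soundcheck starts after Vocals Mixing ends, so Vocals Mixing has no further overlaps.
Soloist Mixing starts before Dress Soundcheck ends → Dress Soundcheck and Soloist Mixing overlap.
Brass Take starts after Dress Soundcheck ends, so Dress Soundcheck has no further overlaps.
Brass Take starts after Soloist Mixing ends, so Soloist Mixing has no further overlaps.
Dress Block starts before Brass Take ends → Brass Take and Dress Block overlap.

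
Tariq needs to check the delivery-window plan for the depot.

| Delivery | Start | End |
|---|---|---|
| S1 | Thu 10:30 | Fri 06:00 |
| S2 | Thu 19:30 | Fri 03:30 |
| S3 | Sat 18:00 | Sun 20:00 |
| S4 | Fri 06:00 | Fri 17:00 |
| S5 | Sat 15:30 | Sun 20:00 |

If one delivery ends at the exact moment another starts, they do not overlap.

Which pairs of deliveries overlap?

S1 & S2, S3 & S5

Sorted by start: S1, S2, S4, S5, S3.
S2 starts before S1 ends → S1 and S2 overlap.
S4 starts exactly when S1 ends (back-to-back, no overlap) — done with S1.
S4 starts after S2 ends — done with S2.
S5 starts after S4 ends — done with S4.
S3 starts before S5 ends → S5 and S3 overlap.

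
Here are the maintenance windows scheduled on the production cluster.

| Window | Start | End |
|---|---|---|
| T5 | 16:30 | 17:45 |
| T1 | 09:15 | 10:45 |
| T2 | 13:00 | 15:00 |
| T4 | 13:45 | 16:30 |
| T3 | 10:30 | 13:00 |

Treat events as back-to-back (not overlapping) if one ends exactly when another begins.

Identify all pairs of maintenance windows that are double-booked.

Two intervals overlap when each starts before the other ends.
Sorted by start: T1, T3, T2, T4, T5.
T3 starts before T1 ends → T1 and T3 overlap.
T2 starts after T1 ends, so nothing later overlaps T1 either.
T2 starts exactly when T3 ends (back-to-back, no overlap), so nothing later overlaps T3 either.
T4 starts before T2 ends → T2 and T4 overlap.
T5 starts after T2 ends.
T5 starts exactly when T4 ends (back-to-back, no overlap).

T1 & T3, T2 & T4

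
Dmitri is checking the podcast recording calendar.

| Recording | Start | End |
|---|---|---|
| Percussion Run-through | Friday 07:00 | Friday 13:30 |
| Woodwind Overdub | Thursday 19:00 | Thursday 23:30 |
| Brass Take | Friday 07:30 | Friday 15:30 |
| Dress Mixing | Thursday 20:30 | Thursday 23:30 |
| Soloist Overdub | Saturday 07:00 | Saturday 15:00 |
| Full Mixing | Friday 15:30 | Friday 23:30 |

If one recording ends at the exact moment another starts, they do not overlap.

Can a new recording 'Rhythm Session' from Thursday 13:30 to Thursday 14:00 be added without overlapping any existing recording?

Woodwind Overdub: starts Thursday 19:00 at or after Rhythm Session ends Thursday 14:00 → clear.
Dress Mixing: starts Thursday 20:30 at or after Rhythm Session ends Thursday 14:00 → clear.
Percussion Run-through: starts Friday 07:00 at or after Rhythm Session ends Thursday 14:00 → clear.
Brass Take: starts Friday 07:30 at or after Rhythm Session ends Thursday 14:00 → clear.
Full Mixing: starts Friday 15:30 at or after Rhythm Session ends Thursday 14:00 → clear.
Soloist Overdub: starts Saturday 07:00 at or after Rhythm Session ends Thursday 14:00 → clear.

Yes — the slot is free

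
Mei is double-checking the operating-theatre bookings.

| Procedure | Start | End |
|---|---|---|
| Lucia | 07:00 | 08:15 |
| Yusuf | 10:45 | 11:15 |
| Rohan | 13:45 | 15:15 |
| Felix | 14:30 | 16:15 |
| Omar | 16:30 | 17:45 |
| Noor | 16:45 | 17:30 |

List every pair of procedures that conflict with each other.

Felix & Rohan, Noor & Omar

Sorted by start: Lucia, Yusuf, Rohan, Felix, Omar, Noor.
Yusuf starts after Lucia ends — done with Lucia.
Rohan starts after Yusuf ends — done with Yusuf.
Felix starts before Rohan ends → Rohan and Felix overlap.
Omar starts after Rohan ends — done with Rohan.
Omar starts after Felix ends — done with Felix.
Noor starts before Omar ends → Omar and Noor overlap.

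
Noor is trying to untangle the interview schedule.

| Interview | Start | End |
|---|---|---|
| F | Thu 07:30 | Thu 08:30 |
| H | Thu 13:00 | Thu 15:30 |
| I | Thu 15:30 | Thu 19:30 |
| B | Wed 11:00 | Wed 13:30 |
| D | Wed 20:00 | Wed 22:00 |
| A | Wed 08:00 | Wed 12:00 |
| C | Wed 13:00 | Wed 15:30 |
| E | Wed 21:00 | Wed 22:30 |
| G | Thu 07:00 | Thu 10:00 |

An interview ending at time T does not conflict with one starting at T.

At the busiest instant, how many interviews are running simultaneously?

2

Walk through starts and ends in time order (an end at T is processed before a start at T):
Wed 08:00 start A → 1
Wed 11:00 start B → 2
Wed 12:00 end A → 1
Wed 13:00 start C → 2
Wed 13:30 end B → 1
Wed 15:30 end C → 0
Wed 20:00 start D → 1
Wed 21:00 start E → 2
Wed 22:00 end D → 1
Wed 22:30 end E → 0
Thu 07:00 start G → 1
Thu 07:30 start F → 2
Thu 08:30 end F → 1
Thu 10:00 end G → 0
Thu 13:00 start H → 1
Thu 15:30 end H → 0
Thu 15:30 start I → 1
Thu 19:30 end I → 0
Peak is 2, at Wed 11:00 (A, B).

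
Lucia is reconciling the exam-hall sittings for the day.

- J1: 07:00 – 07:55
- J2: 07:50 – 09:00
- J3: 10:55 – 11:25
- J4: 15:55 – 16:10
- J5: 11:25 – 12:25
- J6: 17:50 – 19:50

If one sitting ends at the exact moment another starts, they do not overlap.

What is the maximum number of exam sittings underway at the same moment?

Sort all start/end points and keep a running count:
07:00 start J1 → 1
07:50 start J2 → 2
07:55 end J1 → 1
09:00 end J2 → 0
10:55 start J3 → 1
11:25 end J3 → 0
11:25 start J5 → 1
12:25 end J5 → 0
15:55 start J4 → 1
16:10 end J4 → 0
17:50 start J6 → 1
19:50 end J6 → 0
Peak is 2, at 07:50 (J1, J2).

2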